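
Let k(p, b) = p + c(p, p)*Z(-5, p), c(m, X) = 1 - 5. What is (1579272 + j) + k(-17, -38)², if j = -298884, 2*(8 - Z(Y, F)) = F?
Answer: 1287277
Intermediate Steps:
Z(Y, F) = 8 - F/2
c(m, X) = -4
k(p, b) = -32 + 3*p (k(p, b) = p - 4*(8 - p/2) = p + (-32 + 2*p) = -32 + 3*p)
(1579272 + j) + k(-17, -38)² = (1579272 - 298884) + (-32 + 3*(-17))² = 1280388 + (-32 - 51)² = 1280388 + (-83)² = 1280388 + 6889 = 1287277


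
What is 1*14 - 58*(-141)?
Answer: 8192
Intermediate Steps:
1*14 - 58*(-141) = 14 + 8178 = 8192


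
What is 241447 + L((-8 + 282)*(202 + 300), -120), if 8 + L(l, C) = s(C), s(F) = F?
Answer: 241319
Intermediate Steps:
L(l, C) = -8 + C
241447 + L((-8 + 282)*(202 + 300), -120) = 241447 + (-8 - 120) = 241447 - 128 = 241319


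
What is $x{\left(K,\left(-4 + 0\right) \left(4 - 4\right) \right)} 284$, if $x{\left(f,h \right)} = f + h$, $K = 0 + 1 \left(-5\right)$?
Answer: $-1420$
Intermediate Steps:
$K = -5$ ($K = 0 - 5 = -5$)
$x{\left(K,\left(-4 + 0\right) \left(4 - 4\right) \right)} 284 = \left(-5 + \left(-4 + 0\right) \left(4 - 4\right)\right) 284 = \left(-5 - 0\right) 284 = \left(-5 + 0\right) 284 = \left(-5\right) 284 = -1420$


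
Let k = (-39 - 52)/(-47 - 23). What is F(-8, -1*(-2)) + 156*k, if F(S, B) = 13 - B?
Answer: 1069/5 ≈ 213.80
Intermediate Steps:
k = 13/10 (k = -91/(-70) = -91*(-1/70) = 13/10 ≈ 1.3000)
F(-8, -1*(-2)) + 156*k = (13 - (-1)*(-2)) + 156*(13/10) = (13 - 1*2) + 1014/5 = (13 - 2) + 1014/5 = 11 + 1014/5 = 1069/5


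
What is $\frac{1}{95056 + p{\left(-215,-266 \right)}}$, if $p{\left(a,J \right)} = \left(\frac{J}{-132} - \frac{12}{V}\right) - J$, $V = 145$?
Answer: $\frac{9570}{912250033} \approx 1.0491 \cdot 10^{-5}$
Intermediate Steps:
$p{\left(a,J \right)} = - \frac{12}{145} - \frac{133 J}{132}$ ($p{\left(a,J \right)} = \left(\frac{J}{-132} - \frac{12}{145}\right) - J = \left(J \left(- \frac{1}{132}\right) - \frac{12}{145}\right) - J = \left(- \frac{J}{132} - \frac{12}{145}\right) - J = \left(- \frac{12}{145} - \frac{J}{132}\right) - J = - \frac{12}{145} - \frac{133 J}{132}$)
$\frac{1}{95056 + p{\left(-215,-266 \right)}} = \frac{1}{95056 - - \frac{2564113}{9570}} = \frac{1}{95056 + \left(- \frac{12}{145} + \frac{17689}{66}\right)} = \frac{1}{95056 + \frac{2564113}{9570}} = \frac{1}{\frac{912250033}{9570}} = \frac{9570}{912250033}$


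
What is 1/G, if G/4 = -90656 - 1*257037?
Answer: -1/1390772 ≈ -7.1902e-7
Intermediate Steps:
G = -1390772 (G = 4*(-90656 - 1*257037) = 4*(-90656 - 257037) = 4*(-347693) = -1390772)
1/G = 1/(-1390772) = -1/1390772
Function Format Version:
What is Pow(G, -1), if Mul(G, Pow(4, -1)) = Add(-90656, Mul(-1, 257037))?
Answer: Rational(-1, 1390772) ≈ -7.1902e-7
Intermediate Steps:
G = -1390772 (G = Mul(4, Add(-90656, Mul(-1, 257037))) = Mul(4, Add(-90656, -257037)) = Mul(4, -347693) = -1390772)
Pow(G, -1) = Pow(-1390772, -1) = Rational(-1, 1390772)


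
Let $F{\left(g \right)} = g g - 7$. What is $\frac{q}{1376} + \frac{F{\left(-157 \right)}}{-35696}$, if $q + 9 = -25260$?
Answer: $- \frac{58494351}{3069856} \approx -19.054$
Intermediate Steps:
$q = -25269$ ($q = -9 - 25260 = -25269$)
$F{\left(g \right)} = -7 + g^{2}$ ($F{\left(g \right)} = g^{2} - 7 = -7 + g^{2}$)
$\frac{q}{1376} + \frac{F{\left(-157 \right)}}{-35696} = - \frac{25269}{1376} + \frac{-7 + \left(-157\right)^{2}}{-35696} = \left(-25269\right) \frac{1}{1376} + \left(-7 + 24649\right) \left(- \frac{1}{35696}\right) = - \frac{25269}{1376} + 24642 \left(- \frac{1}{35696}\right) = - \frac{25269}{1376} - \frac{12321}{17848} = - \frac{58494351}{3069856}$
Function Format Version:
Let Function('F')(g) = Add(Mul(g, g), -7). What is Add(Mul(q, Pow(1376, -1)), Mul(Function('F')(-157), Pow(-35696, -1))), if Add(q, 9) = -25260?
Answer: Rational(-58494351, 3069856) ≈ -19.054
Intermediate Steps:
q = -25269 (q = Add(-9, -25260) = -25269)
Function('F')(g) = Add(-7, Pow(g, 2)) (Function('F')(g) = Add(Pow(g, 2), -7) = Add(-7, Pow(g, 2)))
Add(Mul(q, Pow(1376, -1)), Mul(Function('F')(-157), Pow(-35696, -1))) = Add(Mul(-25269, Pow(1376, -1)), Mul(Add(-7, Pow(-157, 2)), Pow(-35696, -1))) = Add(Mul(-25269, Rational(1, 1376)), Mul(Add(-7, 24649), Rational(-1, 35696))) = Add(Rational(-25269, 1376), Mul(24642, Rational(-1, 35696))) = Add(Rational(-25269, 1376), Rational(-12321, 17848)) = Rational(-58494351, 3069856)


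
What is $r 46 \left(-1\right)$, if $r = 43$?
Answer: $-1978$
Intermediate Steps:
$r 46 \left(-1\right) = 43 \cdot 46 \left(-1\right) = 1978 \left(-1\right) = -1978$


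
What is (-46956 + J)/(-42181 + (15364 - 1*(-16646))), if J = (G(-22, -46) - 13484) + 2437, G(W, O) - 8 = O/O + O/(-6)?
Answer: 173959/30513 ≈ 5.7011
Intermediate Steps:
G(W, O) = 9 - O/6 (G(W, O) = 8 + (O/O + O/(-6)) = 8 + (1 + O*(-⅙)) = 8 + (1 - O/6) = 9 - O/6)
J = -33091/3 (J = ((9 - ⅙*(-46)) - 13484) + 2437 = ((9 + 23/3) - 13484) + 2437 = (50/3 - 13484) + 2437 = -40402/3 + 2437 = -33091/3 ≈ -11030.)
(-46956 + J)/(-42181 + (15364 - 1*(-16646))) = (-46956 - 33091/3)/(-42181 + (15364 - 1*(-16646))) = -173959/(3*(-42181 + (15364 + 16646))) = -173959/(3*(-42181 + 32010)) = -173959/3/(-10171) = -173959/3*(-1/10171) = 173959/30513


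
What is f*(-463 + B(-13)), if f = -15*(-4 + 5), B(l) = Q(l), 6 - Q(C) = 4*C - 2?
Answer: 6045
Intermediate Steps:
Q(C) = 8 - 4*C (Q(C) = 6 - (4*C - 2) = 6 - (-2 + 4*C) = 6 + (2 - 4*C) = 8 - 4*C)
B(l) = 8 - 4*l
f = -15 (f = -15*1 = -15)
f*(-463 + B(-13)) = -15*(-463 + (8 - 4*(-13))) = -15*(-463 + (8 + 52)) = -15*(-463 + 60) = -15*(-403) = 6045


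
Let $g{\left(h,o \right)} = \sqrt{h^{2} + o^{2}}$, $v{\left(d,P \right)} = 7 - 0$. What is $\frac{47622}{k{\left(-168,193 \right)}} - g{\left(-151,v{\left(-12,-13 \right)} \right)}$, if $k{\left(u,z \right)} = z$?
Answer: $\frac{47622}{193} - 5 \sqrt{914} \approx 95.584$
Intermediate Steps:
$v{\left(d,P \right)} = 7$ ($v{\left(d,P \right)} = 7 + 0 = 7$)
$\frac{47622}{k{\left(-168,193 \right)}} - g{\left(-151,v{\left(-12,-13 \right)} \right)} = \frac{47622}{193} - \sqrt{\left(-151\right)^{2} + 7^{2}} = 47622 \cdot \frac{1}{193} - \sqrt{22801 + 49} = \frac{47622}{193} - \sqrt{22850} = \frac{47622}{193} - 5 \sqrt{914}$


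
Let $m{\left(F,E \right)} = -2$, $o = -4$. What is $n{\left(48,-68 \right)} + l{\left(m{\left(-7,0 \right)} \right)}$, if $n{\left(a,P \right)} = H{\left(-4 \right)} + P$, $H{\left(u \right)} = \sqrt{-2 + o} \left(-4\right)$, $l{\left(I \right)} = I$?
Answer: $-70 - 4 i \sqrt{6} \approx -70.0 - 9.798 i$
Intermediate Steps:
$H{\left(u \right)} = - 4 i \sqrt{6}$ ($H{\left(u \right)} = \sqrt{-2 - 4} \left(-4\right) = \sqrt{-6} \left(-4\right) = i \sqrt{6} \left(-4\right) = - 4 i \sqrt{6}$)
$n{\left(a,P \right)} = P - 4 i \sqrt{6}$ ($n{\left(a,P \right)} = - 4 i \sqrt{6} + P = P - 4 i \sqrt{6}$)
$n{\left(48,-68 \right)} + l{\left(m{\left(-7,0 \right)} \right)} = \left(-68 - 4 i \sqrt{6}\right) - 2 = -70 - 4 i \sqrt{6}$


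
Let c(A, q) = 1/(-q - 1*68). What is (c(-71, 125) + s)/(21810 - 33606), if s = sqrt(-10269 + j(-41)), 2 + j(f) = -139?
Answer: 1/2276628 - I*sqrt(10410)/11796 ≈ 4.3925e-7 - 0.0086495*I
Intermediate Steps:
j(f) = -141 (j(f) = -2 - 139 = -141)
c(A, q) = 1/(-68 - q) (c(A, q) = 1/(-q - 68) = 1/(-68 - q))
s = I*sqrt(10410) (s = sqrt(-10269 - 141) = sqrt(-10410) = I*sqrt(10410) ≈ 102.03*I)
(c(-71, 125) + s)/(21810 - 33606) = (-1/(68 + 125) + I*sqrt(10410))/(21810 - 33606) = (-1/193 + I*sqrt(10410))/(-11796) = (-1*1/193 + I*sqrt(10410))*(-1/11796) = (-1/193 + I*sqrt(10410))*(-1/11796) = 1/2276628 - I*sqrt(10410)/11796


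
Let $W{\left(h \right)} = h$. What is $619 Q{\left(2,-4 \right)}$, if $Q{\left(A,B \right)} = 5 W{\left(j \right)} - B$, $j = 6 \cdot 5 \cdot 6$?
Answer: $559576$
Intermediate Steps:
$j = 180$ ($j = 30 \cdot 6 = 180$)
$Q{\left(A,B \right)} = 900 - B$ ($Q{\left(A,B \right)} = 5 \cdot 180 - B = 900 - B$)
$619 Q{\left(2,-4 \right)} = 619 \left(900 - -4\right) = 619 \left(900 + 4\right) = 619 \cdot 904 = 559576$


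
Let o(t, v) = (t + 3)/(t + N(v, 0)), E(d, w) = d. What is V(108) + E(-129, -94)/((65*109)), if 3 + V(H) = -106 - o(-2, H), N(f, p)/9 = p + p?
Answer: -1537703/14170 ≈ -108.52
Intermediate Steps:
N(f, p) = 18*p (N(f, p) = 9*(p + p) = 9*(2*p) = 18*p)
o(t, v) = (3 + t)/t (o(t, v) = (t + 3)/(t + 18*0) = (3 + t)/(t + 0) = (3 + t)/t)
V(H) = -217/2 (V(H) = -3 + (-106 - (3 - 2)/(-2)) = -3 + (-106 - (-1)/2) = -3 + (-106 - 1*(-½)) = -3 + (-106 + ½) = -3 - 211/2 = -217/2)
V(108) + E(-129, -94)/((65*109)) = -217/2 - 129/(65*109) = -217/2 - 129/7085 = -1537703/14170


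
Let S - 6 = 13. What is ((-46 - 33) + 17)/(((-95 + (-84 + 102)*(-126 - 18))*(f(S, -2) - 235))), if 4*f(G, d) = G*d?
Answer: -124/1313943 ≈ -9.4372e-5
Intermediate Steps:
S = 19 (S = 6 + 13 = 19)
f(G, d) = G*d/4 (f(G, d) = (G*d)/4 = G*d/4)
((-46 - 33) + 17)/(((-95 + (-84 + 102)*(-126 - 18))*(f(S, -2) - 235))) = ((-46 - 33) + 17)/(((-95 + (-84 + 102)*(-126 - 18))*((¼)*19*(-2) - 235))) = (-79 + 17)/(((-95 + 18*(-144))*(-19/2 - 235))) = -62*(-2/(489*(-95 - 2592))) = -62/((-2687*(-489/2))) = -62/1313943/2 = -62*2/1313943 = -124/1313943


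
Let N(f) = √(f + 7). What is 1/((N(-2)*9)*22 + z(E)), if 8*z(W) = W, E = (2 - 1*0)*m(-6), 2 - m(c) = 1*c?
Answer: -1/98008 + 99*√5/98008 ≈ 0.0022485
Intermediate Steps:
m(c) = 2 - c
N(f) = √(7 + f)
E = 16 (E = (2 - 1*0)*(2 - 1*(-6)) = (2 + 0)*(2 + 6) = 2*8 = 16)
z(W) = W/8
1/((N(-2)*9)*22 + z(E)) = 1/((√(7 - 2)*9)*22 + (⅛)*16) = 1/((√5*9)*22 + 2) = 1/((9*√5)*22 + 2) = 1/(198*√5 + 2) = 1/(2 + 198*√5)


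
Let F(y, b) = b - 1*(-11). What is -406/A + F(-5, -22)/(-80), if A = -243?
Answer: 35153/19440 ≈ 1.8083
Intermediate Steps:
F(y, b) = 11 + b (F(y, b) = b + 11 = 11 + b)
-406/A + F(-5, -22)/(-80) = -406/(-243) + (11 - 22)/(-80) = -406*(-1/243) - 11*(-1/80) = 406/243 + 11/80 = 35153/19440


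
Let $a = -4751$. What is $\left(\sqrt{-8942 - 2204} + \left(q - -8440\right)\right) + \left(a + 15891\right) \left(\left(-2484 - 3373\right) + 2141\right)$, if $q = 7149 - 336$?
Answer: $-41380987 + i \sqrt{11146} \approx -4.1381 \cdot 10^{7} + 105.57 i$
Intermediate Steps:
$q = 6813$
$\left(\sqrt{-8942 - 2204} + \left(q - -8440\right)\right) + \left(a + 15891\right) \left(\left(-2484 - 3373\right) + 2141\right) = \left(\sqrt{-8942 - 2204} + \left(6813 - -8440\right)\right) + \left(-4751 + 15891\right) \left(\left(-2484 - 3373\right) + 2141\right) = \left(\sqrt{-11146} + \left(6813 + 8440\right)\right) + 11140 \left(-5857 + 2141\right) = \left(i \sqrt{11146} + 15253\right) + 11140 \left(-3716\right) = \left(15253 + i \sqrt{11146}\right) - 41396240 = -41380987 + i \sqrt{11146}$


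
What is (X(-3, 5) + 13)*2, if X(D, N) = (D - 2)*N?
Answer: -24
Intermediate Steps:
X(D, N) = N*(-2 + D) (X(D, N) = (-2 + D)*N = N*(-2 + D))
(X(-3, 5) + 13)*2 = (5*(-2 - 3) + 13)*2 = (5*(-5) + 13)*2 = (-25 + 13)*2 = -12*2 = -24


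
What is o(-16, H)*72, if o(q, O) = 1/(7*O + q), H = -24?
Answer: -9/23 ≈ -0.39130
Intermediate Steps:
o(q, O) = 1/(q + 7*O)
o(-16, H)*72 = 72/(-16 + 7*(-24)) = 72/(-16 - 168) = 72/(-184) = -1/184*72 = -9/23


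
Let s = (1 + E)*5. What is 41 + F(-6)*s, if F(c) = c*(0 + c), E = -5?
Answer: -679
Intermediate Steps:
s = -20 (s = (1 - 5)*5 = -4*5 = -20)
F(c) = c² (F(c) = c*c = c²)
41 + F(-6)*s = 41 + (-6)²*(-20) = 41 + 36*(-20) = 41 - 720 = -679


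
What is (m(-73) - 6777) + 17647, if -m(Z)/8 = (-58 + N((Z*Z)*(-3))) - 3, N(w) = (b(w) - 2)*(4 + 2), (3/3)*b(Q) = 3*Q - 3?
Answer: 2313726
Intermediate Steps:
b(Q) = -3 + 3*Q (b(Q) = 3*Q - 3 = -3 + 3*Q)
N(w) = -30 + 18*w (N(w) = ((-3 + 3*w) - 2)*(4 + 2) = (-5 + 3*w)*6 = -30 + 18*w)
m(Z) = 728 + 432*Z**2 (m(Z) = -8*((-58 + (-30 + 18*((Z*Z)*(-3)))) - 3) = -8*((-58 + (-30 + 18*(Z**2*(-3)))) - 3) = -8*((-58 + (-30 + 18*(-3*Z**2))) - 3) = -8*((-58 + (-30 - 54*Z**2)) - 3) = -8*((-88 - 54*Z**2) - 3) = -8*(-91 - 54*Z**2) = 728 + 432*Z**2)
(m(-73) - 6777) + 17647 = ((728 + 432*(-73)**2) - 6777) + 17647 = ((728 + 432*5329) - 6777) + 17647 = ((728 + 2302128) - 6777) + 17647 = (2302856 - 6777) + 17647 = 2296079 + 17647 = 2313726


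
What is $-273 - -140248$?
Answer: $139975$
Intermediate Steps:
$-273 - -140248 = -273 + 140248 = 139975$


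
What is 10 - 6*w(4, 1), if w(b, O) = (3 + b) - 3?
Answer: -14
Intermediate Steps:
w(b, O) = b
10 - 6*w(4, 1) = 10 - 6*4 = 10 - 24 = -14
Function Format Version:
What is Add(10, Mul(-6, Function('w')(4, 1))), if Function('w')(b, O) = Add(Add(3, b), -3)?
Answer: -14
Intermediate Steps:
Function('w')(b, O) = b
Add(10, Mul(-6, Function('w')(4, 1))) = Add(10, Mul(-6, 4)) = Add(10, -24) = -14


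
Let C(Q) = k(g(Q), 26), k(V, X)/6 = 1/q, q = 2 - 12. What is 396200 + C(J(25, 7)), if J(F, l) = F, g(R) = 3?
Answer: 1980997/5 ≈ 3.9620e+5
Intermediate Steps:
q = -10
k(V, X) = -⅗ (k(V, X) = 6/(-10) = 6*(-⅒) = -⅗)
C(Q) = -⅗
396200 + C(J(25, 7)) = 396200 - ⅗ = 1980997/5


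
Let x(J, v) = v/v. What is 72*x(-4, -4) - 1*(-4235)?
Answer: 4307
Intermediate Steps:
x(J, v) = 1
72*x(-4, -4) - 1*(-4235) = 72*1 - 1*(-4235) = 72 + 4235 = 4307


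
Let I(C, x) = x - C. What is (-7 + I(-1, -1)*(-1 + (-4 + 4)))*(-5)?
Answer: 35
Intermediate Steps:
(-7 + I(-1, -1)*(-1 + (-4 + 4)))*(-5) = (-7 + (-1 - 1*(-1))*(-1 + (-4 + 4)))*(-5) = (-7 + (-1 + 1)*(-1 + 0))*(-5) = (-7 + 0*(-1))*(-5) = (-7 + 0)*(-5) = -7*(-5) = 35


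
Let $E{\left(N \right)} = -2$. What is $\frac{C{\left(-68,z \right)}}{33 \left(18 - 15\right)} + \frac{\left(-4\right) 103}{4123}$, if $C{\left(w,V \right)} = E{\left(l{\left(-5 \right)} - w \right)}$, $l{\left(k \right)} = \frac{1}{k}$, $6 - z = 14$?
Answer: $- \frac{49034}{408177} \approx -0.12013$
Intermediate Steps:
$z = -8$ ($z = 6 - 14 = -8$)
$C{\left(w,V \right)} = -2$
$\frac{C{\left(-68,z \right)}}{33 \left(18 - 15\right)} + \frac{\left(-4\right) 103}{4123} = - \frac{2}{33 \left(18 - 15\right)} + \frac{\left(-4\right) 103}{4123} = - \frac{2}{33 \cdot 3} - \frac{412}{4123} = - \frac{2}{99} - \frac{412}{4123} = - \frac{49034}{408177}$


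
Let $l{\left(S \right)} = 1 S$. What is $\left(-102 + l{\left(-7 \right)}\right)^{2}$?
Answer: $11881$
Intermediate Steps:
$l{\left(S \right)} = S$
$\left(-102 + l{\left(-7 \right)}\right)^{2} = \left(-102 - 7\right)^{2} = \left(-109\right)^{2} = 11881$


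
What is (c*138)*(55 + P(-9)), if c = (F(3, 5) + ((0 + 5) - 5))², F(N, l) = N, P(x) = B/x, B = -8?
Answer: 69414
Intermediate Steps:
P(x) = -8/x
c = 9 (c = (3 + ((0 + 5) - 5))² = (3 + (5 - 5))² = (3 + 0)² = 3² = 9)
(c*138)*(55 + P(-9)) = (9*138)*(55 - 8/(-9)) = 1242*(55 - 8*(-⅑)) = 1242*(55 + 8/9) = 1242*(503/9) = 69414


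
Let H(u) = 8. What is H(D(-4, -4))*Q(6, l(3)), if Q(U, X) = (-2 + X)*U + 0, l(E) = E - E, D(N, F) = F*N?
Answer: -96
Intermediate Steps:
l(E) = 0
Q(U, X) = U*(-2 + X) (Q(U, X) = U*(-2 + X) + 0 = U*(-2 + X))
H(D(-4, -4))*Q(6, l(3)) = 8*(6*(-2 + 0)) = 8*(6*(-2)) = 8*(-12) = -96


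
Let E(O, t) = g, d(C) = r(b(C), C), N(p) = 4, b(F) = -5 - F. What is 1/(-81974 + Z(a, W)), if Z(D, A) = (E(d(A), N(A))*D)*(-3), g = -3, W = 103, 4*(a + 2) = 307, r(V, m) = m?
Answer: -4/325205 ≈ -1.2300e-5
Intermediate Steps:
a = 299/4 (a = -2 + (¼)*307 = -2 + 307/4 = 299/4 ≈ 74.750)
d(C) = C
E(O, t) = -3
Z(D, A) = 9*D (Z(D, A) = -3*D*(-3) = 9*D)
1/(-81974 + Z(a, W)) = 1/(-81974 + 9*(299/4)) = 1/(-81974 + 2691/4) = 1/(-325205/4) = -4/325205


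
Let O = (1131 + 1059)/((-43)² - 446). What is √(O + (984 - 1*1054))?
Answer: 2*I*√33679015/1403 ≈ 8.2728*I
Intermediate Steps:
O = 2190/1403 (O = 2190/(1849 - 446) = 2190/1403 ≈ 1.5609)
√(O + (984 - 1*1054)) = √(2190/1403 + (984 - 1*1054)) = √(2190/1403 + (984 - 1054)) = √(2190/1403 - 70) = √(-96020/1403) = 2*I*√33679015/1403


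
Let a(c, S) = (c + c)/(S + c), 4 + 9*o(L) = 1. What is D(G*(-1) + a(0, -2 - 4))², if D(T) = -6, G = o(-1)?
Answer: 36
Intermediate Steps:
o(L) = -⅓ (o(L) = -4/9 + (⅑)*1 = -4/9 + ⅑ = -⅓)
a(c, S) = 2*c/(S + c) (a(c, S) = (2*c)/(S + c) = 2*c/(S + c))
G = -⅓ ≈ -0.33333
D(G*(-1) + a(0, -2 - 4))² = (-6)² = 36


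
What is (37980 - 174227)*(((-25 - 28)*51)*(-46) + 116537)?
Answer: -32818496125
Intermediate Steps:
(37980 - 174227)*(((-25 - 28)*51)*(-46) + 116537) = -136247*(-53*51*(-46) + 116537) = -136247*(-2703*(-46) + 116537) = -136247*(124338 + 116537) = -136247*240875 = -32818496125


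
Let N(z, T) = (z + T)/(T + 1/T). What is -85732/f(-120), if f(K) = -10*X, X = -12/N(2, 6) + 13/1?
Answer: 171464/75 ≈ 2286.2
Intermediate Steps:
N(z, T) = (T + z)/(T + 1/T)
X = 15/4 (X = -12*(1 + 6**2)/(6*(6 + 2)) + 13/1 = -12/(6*8/(1 + 36)) + 13*1 = -12/(6*8/37) + 13 = -12/(6*(1/37)*8) + 13 = -12/48/37 + 13 = -12*37/48 + 13 = -37/4 + 13 = 15/4 ≈ 3.7500)
f(K) = -75/2 (f(K) = -10*15/4 = -75/2)
-85732/f(-120) = -85732/(-75/2) = -85732*(-2/75) = 171464/75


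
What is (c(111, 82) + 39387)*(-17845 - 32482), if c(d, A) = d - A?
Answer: -1983689032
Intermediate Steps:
(c(111, 82) + 39387)*(-17845 - 32482) = ((111 - 1*82) + 39387)*(-17845 - 32482) = ((111 - 82) + 39387)*(-50327) = (29 + 39387)*(-50327) = 39416*(-50327) = -1983689032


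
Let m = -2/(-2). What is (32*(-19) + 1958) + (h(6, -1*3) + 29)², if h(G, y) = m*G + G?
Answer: 3031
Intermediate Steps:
m = 1 (m = -2*(-½) = 1)
h(G, y) = 2*G (h(G, y) = 1*G + G = G + G = 2*G)
(32*(-19) + 1958) + (h(6, -1*3) + 29)² = (32*(-19) + 1958) + (2*6 + 29)² = (-608 + 1958) + (12 + 29)² = 1350 + 41² = 1350 + 1681 = 3031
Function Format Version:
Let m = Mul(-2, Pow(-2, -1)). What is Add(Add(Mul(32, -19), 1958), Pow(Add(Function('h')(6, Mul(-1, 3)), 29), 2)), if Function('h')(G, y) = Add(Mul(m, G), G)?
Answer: 3031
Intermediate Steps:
m = 1 (m = Mul(-2, Rational(-1, 2)) = 1)
Function('h')(G, y) = Mul(2, G) (Function('h')(G, y) = Add(Mul(1, G), G) = Add(G, G) = Mul(2, G))
Add(Add(Mul(32, -19), 1958), Pow(Add(Function('h')(6, Mul(-1, 3)), 29), 2)) = Add(Add(Mul(32, -19), 1958), Pow(Add(Mul(2, 6), 29), 2)) = Add(Add(-608, 1958), Pow(Add(12, 29), 2)) = Add(1350, Pow(41, 2)) = Add(1350, 1681) = 3031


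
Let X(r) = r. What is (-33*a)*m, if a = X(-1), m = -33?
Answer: -1089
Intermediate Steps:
a = -1
(-33*a)*m = -33*(-1)*(-33) = 33*(-33) = -1089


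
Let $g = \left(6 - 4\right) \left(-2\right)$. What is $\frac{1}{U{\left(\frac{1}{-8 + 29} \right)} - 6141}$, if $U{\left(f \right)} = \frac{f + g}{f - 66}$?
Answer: $- \frac{1385}{8505202} \approx -0.00016284$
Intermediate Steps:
$g = -4$ ($g = 2 \left(-2\right) = -4$)
$U{\left(f \right)} = \frac{-4 + f}{-66 + f}$ ($U{\left(f \right)} = \frac{f - 4}{f - 66} = \frac{-4 + f}{-66 + f}$)
$\frac{1}{U{\left(\frac{1}{-8 + 29} \right)} - 6141} = \frac{1}{\frac{-4 + \frac{1}{-8 + 29}}{-66 + \frac{1}{-8 + 29}} - 6141} = \frac{1}{\frac{-4 + \frac{1}{21}}{-66 + \frac{1}{21}} - 6141} = \frac{1}{\frac{1}{- \frac{1385}{21}} \left(- \frac{83}{21}\right) - 6141} = \frac{1}{\left(- \frac{21}{1385}\right) \left(- \frac{83}{21}\right) - 6141} = \frac{1}{\frac{83}{1385} - 6141} = \frac{1}{- \frac{8505202}{1385}} = - \frac{1385}{8505202}$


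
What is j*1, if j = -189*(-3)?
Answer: 567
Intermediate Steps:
j = 567
j*1 = 567*1 = 567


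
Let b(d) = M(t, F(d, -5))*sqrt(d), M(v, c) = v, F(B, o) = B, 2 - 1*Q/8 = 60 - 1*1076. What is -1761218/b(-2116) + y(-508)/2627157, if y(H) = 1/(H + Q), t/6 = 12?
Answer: 1/20060970852 + 880609*I/1656 ≈ 4.9848e-11 + 531.77*I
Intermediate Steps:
Q = 8144 (Q = 16 - 8*(60 - 1*1076) = 16 - 8*(60 - 1076) = 16 - 8*(-1016) = 16 + 8128 = 8144)
t = 72 (t = 6*12 = 72)
y(H) = 1/(8144 + H) (y(H) = 1/(H + 8144) = 1/(8144 + H))
b(d) = 72*sqrt(d)
-1761218/b(-2116) + y(-508)/2627157 = -1761218*(-I/3312) + 1/((8144 - 508)*2627157) = -1761218*(-I/3312) + (1/2627157)/7636 = -1761218*(-I/3312) + (1/7636)*(1/2627157) = -(-880609)*I/1656 + 1/20060970852 = 880609*I/1656 + 1/20060970852 = 1/20060970852 + 880609*I/1656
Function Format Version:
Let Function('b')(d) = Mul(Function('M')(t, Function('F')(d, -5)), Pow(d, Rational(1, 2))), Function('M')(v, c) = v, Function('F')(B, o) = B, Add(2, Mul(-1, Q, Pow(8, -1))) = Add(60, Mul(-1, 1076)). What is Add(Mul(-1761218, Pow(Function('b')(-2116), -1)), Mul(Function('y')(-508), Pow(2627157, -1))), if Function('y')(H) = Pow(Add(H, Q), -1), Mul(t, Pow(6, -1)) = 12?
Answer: Add(Rational(1, 20060970852), Mul(Rational(880609, 1656), I)) ≈ Add(4.9848e-11, Mul(531.77, I))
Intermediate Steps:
Q = 8144 (Q = Add(16, Mul(-8, Add(60, Mul(-1, 1076)))) = Add(16, Mul(-8, Add(60, -1076))) = Add(16, Mul(-8, -1016)) = Add(16, 8128) = 8144)
t = 72 (t = Mul(6, 12) = 72)
Function('y')(H) = Pow(Add(8144, H), -1) (Function('y')(H) = Pow(Add(H, 8144), -1) = Pow(Add(8144, H), -1))
Function('b')(d) = Mul(72, Pow(d, Rational(1, 2)))
Add(Mul(-1761218, Pow(Function('b')(-2116), -1)), Mul(Function('y')(-508), Pow(2627157, -1))) = Add(Mul(-1761218, Pow(Mul(72, Pow(-2116, Rational(1, 2))), -1)), Mul(Pow(Add(8144, -508), -1), Pow(2627157, -1))) = Add(Mul(-1761218, Pow(Mul(72, Mul(46, I)), -1)), Mul(Pow(7636, -1), Rational(1, 2627157))) = Add(Mul(-1761218, Pow(Mul(3312, I), -1)), Mul(Rational(1, 7636), Rational(1, 2627157))) = Add(Mul(-1761218, Mul(Rational(-1, 3312), I)), Rational(1, 20060970852)) = Add(Mul(Rational(880609, 1656), I), Rational(1, 20060970852)) = Add(Rational(1, 20060970852), Mul(Rational(880609, 1656), I))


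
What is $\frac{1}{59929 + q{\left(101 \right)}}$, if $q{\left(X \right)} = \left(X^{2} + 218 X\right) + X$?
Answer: $\frac{1}{92249} \approx 1.084 \cdot 10^{-5}$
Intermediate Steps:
$q{\left(X \right)} = X^{2} + 219 X$
$\frac{1}{59929 + q{\left(101 \right)}} = \frac{1}{59929 + 101 \left(219 + 101\right)} = \frac{1}{59929 + 101 \cdot 320} = \frac{1}{59929 + 32320} = \frac{1}{92249}$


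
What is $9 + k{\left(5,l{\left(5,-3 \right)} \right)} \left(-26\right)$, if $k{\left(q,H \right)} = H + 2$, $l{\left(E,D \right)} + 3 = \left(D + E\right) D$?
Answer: $191$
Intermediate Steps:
$l{\left(E,D \right)} = -3 + D \left(D + E\right)$ ($l{\left(E,D \right)} = -3 + \left(D + E\right) D = -3 + D \left(D + E\right)$)
$k{\left(q,H \right)} = 2 + H$
$9 + k{\left(5,l{\left(5,-3 \right)} \right)} \left(-26\right) = 9 + \left(2 - \left(18 - 9\right)\right) \left(-26\right) = 9 + \left(2 - 9\right) \left(-26\right) = 9 - -182 = 9 + 182 = 191$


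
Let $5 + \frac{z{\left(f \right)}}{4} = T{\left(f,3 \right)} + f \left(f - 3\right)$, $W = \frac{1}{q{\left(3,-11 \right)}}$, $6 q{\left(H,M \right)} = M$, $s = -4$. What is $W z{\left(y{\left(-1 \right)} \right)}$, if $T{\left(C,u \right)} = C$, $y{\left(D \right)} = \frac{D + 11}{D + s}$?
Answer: $- \frac{72}{11} \approx -6.5455$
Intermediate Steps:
$y{\left(D \right)} = \frac{11 + D}{-4 + D}$ ($y{\left(D \right)} = \frac{D + 11}{D - 4} = \frac{11 + D}{-4 + D}$)
$q{\left(H,M \right)} = \frac{M}{6}$
$W = - \frac{6}{11}$ ($W = \frac{1}{\frac{1}{6} \left(-11\right)} = \frac{1}{- \frac{11}{6}} = - \frac{6}{11} \approx -0.54545$)
$z{\left(f \right)} = -20 + 4 f + 4 f \left(-3 + f\right)$ ($z{\left(f \right)} = -20 + 4 \left(f + f \left(f - 3\right)\right) = -20 + 4 \left(f + f \left(-3 + f\right)\right) = -20 + \left(4 f + 4 f \left(-3 + f\right)\right) = -20 + 4 f + 4 f \left(-3 + f\right)$)
$W z{\left(y{\left(-1 \right)} \right)} = - \frac{6 \left(-20 - 8 \frac{11 - 1}{-4 - 1} + 4 \left(\frac{11 - 1}{-4 - 1}\right)^{2}\right)}{11} = - \frac{6 \left(-20 - 8 \frac{1}{-5} \cdot 10 + 4 \left(\frac{1}{-5} \cdot 10\right)^{2}\right)}{11} = - \frac{6 \left(-20 - 8 \left(\left(- \frac{1}{5}\right) 10\right) + 4 \left(\left(- \frac{1}{5}\right) 10\right)^{2}\right)}{11} = - \frac{6 \left(-20 - -16 + 4 \left(-2\right)^{2}\right)}{11} = - \frac{6 \left(-20 + 16 + 4 \cdot 4\right)}{11} = - \frac{6 \left(-20 + 16 + 16\right)}{11} = \left(- \frac{6}{11}\right) 12 = - \frac{72}{11}$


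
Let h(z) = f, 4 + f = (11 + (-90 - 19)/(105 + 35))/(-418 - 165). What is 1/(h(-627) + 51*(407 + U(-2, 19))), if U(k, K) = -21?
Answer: 1540/30310253 ≈ 5.0808e-5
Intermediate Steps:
f = -6187/1540 (f = -4 + (11 + (-90 - 19)/(105 + 35))/(-418 - 165) = -4 + (11 - 109/140)/(-583) = -4 + (11 - 109*1/140)*(-1/583) = -4 + (11 - 109/140)*(-1/583) = -4 + (1431/140)*(-1/583) = -4 - 27/1540 = -6187/1540 ≈ -4.0175)
h(z) = -6187/1540
1/(h(-627) + 51*(407 + U(-2, 19))) = 1/(-6187/1540 + 51*(407 - 21)) = 1/(-6187/1540 + 51*386) = 1/(-6187/1540 + 19686) = 1/(30310253/1540) = 1540/30310253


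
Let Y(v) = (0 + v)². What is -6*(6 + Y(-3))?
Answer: -90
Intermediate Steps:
Y(v) = v²
-6*(6 + Y(-3)) = -6*(6 + (-3)²) = -6*(6 + 9) = -6*15 = -90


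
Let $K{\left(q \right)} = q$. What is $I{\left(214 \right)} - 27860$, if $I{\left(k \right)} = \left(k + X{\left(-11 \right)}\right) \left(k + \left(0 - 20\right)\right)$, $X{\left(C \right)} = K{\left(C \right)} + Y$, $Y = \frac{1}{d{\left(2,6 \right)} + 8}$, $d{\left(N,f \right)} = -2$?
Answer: $\frac{34663}{3} \approx 11554.0$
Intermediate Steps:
$Y = \frac{1}{6}$ ($Y = \frac{1}{-2 + 8} = \frac{1}{6} \approx 0.16667$)
$X{\left(C \right)} = \frac{1}{6} + C$ ($X{\left(C \right)} = C + \frac{1}{6} = \frac{1}{6} + C$)
$I{\left(k \right)} = \left(-20 + k\right) \left(- \frac{65}{6} + k\right)$ ($I{\left(k \right)} = \left(k + \left(\frac{1}{6} - 11\right)\right) \left(k + \left(0 - 20\right)\right) = \left(k - \frac{65}{6}\right) \left(k - 20\right) = \left(- \frac{65}{6} + k\right) \left(-20 + k\right) = \left(-20 + k\right) \left(- \frac{65}{6} + k\right)$)
$I{\left(214 \right)} - 27860 = \left(\frac{650}{3} + 214^{2} - \frac{19795}{3}\right) - 27860 = \left(\frac{650}{3} + 45796 - \frac{19795}{3}\right) - 27860 = \frac{118243}{3} - 27860 = \frac{34663}{3}$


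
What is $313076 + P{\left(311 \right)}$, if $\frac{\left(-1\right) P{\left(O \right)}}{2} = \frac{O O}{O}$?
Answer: $312454$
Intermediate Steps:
$P{\left(O \right)} = - 2 O$ ($P{\left(O \right)} = - 2 \frac{O O}{O} = - 2 \frac{O^{2}}{O} = - 2 O$)
$313076 + P{\left(311 \right)} = 313076 - 622 = 312454$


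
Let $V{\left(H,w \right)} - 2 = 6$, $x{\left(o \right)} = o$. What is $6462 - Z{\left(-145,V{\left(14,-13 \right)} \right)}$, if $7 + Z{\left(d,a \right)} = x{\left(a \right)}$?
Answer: $6461$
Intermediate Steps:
$V{\left(H,w \right)} = 8$ ($V{\left(H,w \right)} = 2 + 6 = 8$)
$Z{\left(d,a \right)} = -7 + a$
$6462 - Z{\left(-145,V{\left(14,-13 \right)} \right)} = 6462 - \left(-7 + 8\right) = 6462 - 1 = 6461$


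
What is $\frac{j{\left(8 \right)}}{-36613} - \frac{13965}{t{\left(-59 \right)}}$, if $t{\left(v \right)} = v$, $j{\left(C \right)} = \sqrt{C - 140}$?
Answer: $\frac{13965}{59} - \frac{2 i \sqrt{33}}{36613} \approx 236.69 - 0.0003138 i$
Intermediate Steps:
$j{\left(C \right)} = \sqrt{-140 + C}$
$\frac{j{\left(8 \right)}}{-36613} - \frac{13965}{t{\left(-59 \right)}} = \frac{\sqrt{-140 + 8}}{-36613} - \frac{13965}{-59} = \sqrt{-132} \left(- \frac{1}{36613}\right) - - \frac{13965}{59} = 2 i \sqrt{33} \left(- \frac{1}{36613}\right) + \frac{13965}{59} = - \frac{2 i \sqrt{33}}{36613} + \frac{13965}{59} = \frac{13965}{59} - \frac{2 i \sqrt{33}}{36613}$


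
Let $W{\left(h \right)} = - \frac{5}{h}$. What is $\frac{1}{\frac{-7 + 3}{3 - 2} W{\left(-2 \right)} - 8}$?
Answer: $- \frac{1}{18} \approx -0.055556$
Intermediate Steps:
$\frac{1}{\frac{-7 + 3}{3 - 2} W{\left(-2 \right)} - 8} = \frac{1}{\frac{-7 + 3}{3 - 2} \left(- \frac{5}{-2}\right) - 8} = \frac{1}{- \frac{4}{1} \left(\left(-5\right) \left(- \frac{1}{2}\right)\right) - 8} = \frac{1}{\left(-4\right) 1 \cdot \frac{5}{2} - 8} = \frac{1}{\left(-4\right) \frac{5}{2} - 8} = \frac{1}{-10 - 8} = \frac{1}{-18} = - \frac{1}{18}$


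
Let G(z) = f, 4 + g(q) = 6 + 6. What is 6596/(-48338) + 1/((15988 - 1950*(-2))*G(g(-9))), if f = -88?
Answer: -5771999081/42299230336 ≈ -0.13646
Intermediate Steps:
g(q) = 8 (g(q) = -4 + (6 + 6) = -4 + 12 = 8)
G(z) = -88
6596/(-48338) + 1/((15988 - 1950*(-2))*G(g(-9))) = 6596/(-48338) + 1/((15988 - 1950*(-2))*(-88)) = 6596*(-1/48338) - 1/88/(15988 + 3900) = -3298/24169 - 1/88/19888 = -3298/24169 + (1/19888)*(-1/88) = -3298/24169 - 1/1750144 = -5771999081/42299230336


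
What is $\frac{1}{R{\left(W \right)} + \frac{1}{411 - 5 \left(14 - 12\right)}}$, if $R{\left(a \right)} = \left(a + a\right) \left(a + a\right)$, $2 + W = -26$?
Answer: $\frac{401}{1257537} \approx 0.00031888$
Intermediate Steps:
$W = -28$ ($W = -2 - 26 = -28$)
$R{\left(a \right)} = 4 a^{2}$ ($R{\left(a \right)} = 2 a 2 a = 4 a^{2}$)
$\frac{1}{R{\left(W \right)} + \frac{1}{411 - 5 \left(14 - 12\right)}} = \frac{1}{4 \left(-28\right)^{2} + \frac{1}{411 - 5 \left(14 - 12\right)}} = \frac{1}{4 \cdot 784 + \frac{1}{411 - 10}} = \frac{1}{3136 + \frac{1}{411 - 10}} = \frac{1}{3136 + \frac{1}{401}} = \frac{1}{\frac{1257537}{401}} = \frac{401}{1257537}$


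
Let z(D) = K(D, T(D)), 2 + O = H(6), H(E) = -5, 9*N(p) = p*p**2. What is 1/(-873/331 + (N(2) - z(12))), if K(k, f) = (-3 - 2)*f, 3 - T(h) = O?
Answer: 2979/143741 ≈ 0.020725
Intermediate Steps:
N(p) = p**3/9 (N(p) = (p*p**2)/9 = p**3/9)
O = -7 (O = -2 - 5 = -7)
T(h) = 10 (T(h) = 3 - 1*(-7) = 3 + 7 = 10)
K(k, f) = -5*f
z(D) = -50 (z(D) = -5*10 = -50)
1/(-873/331 + (N(2) - z(12))) = 1/(-873/331 + ((1/9)*2**3 - 1*(-50))) = 1/(-873*1/331 + ((1/9)*8 + 50)) = 1/(-873/331 + (8/9 + 50)) = 1/(-873/331 + 458/9) = 1/(143741/2979) = 2979/143741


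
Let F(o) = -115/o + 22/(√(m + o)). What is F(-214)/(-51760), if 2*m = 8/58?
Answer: -23/2215328 + I*√44979/7298160 ≈ -1.0382e-5 + 2.906e-5*I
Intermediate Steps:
m = 2/29 (m = (8/58)/2 = (8*(1/58))/2 = (½)*(4/29) = 2/29 ≈ 0.068966)
F(o) = -115/o + 22/√(2/29 + o) (F(o) = -115/o + 22/(√(2/29 + o)) = -115/o + 22/√(2/29 + o))
F(-214)/(-51760) = (-115/(-214) + 22*√29/√(2 + 29*(-214)))/(-51760) = (-115*(-1/214) + 22*√29/√(2 - 6206))*(-1/51760) = (115/214 + 22*√29/√(-6204))*(-1/51760) = (115/214 + 22*√29*(-I*√1551/3102))*(-1/51760) = (115/214 - I*√44979/141)*(-1/51760) = -23/2215328 + I*√44979/7298160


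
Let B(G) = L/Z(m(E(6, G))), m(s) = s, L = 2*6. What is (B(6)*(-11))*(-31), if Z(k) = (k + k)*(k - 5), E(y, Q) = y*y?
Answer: 11/6 ≈ 1.8333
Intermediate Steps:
L = 12
E(y, Q) = y²
Z(k) = 2*k*(-5 + k) (Z(k) = (2*k)*(-5 + k) = 2*k*(-5 + k))
B(G) = 1/186 (B(G) = 12/((2*6²*(-5 + 6²))) = 12/((2*36*(-5 + 36))) = 12/((2*36*31)) = 12/2232 = 12*(1/2232) = 1/186)
(B(6)*(-11))*(-31) = ((1/186)*(-11))*(-31) = -11/186*(-31) = 11/6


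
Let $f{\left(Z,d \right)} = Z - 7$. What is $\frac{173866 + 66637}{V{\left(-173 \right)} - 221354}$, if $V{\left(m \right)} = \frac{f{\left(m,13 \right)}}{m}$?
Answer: $- \frac{41607019}{38294062} \approx -1.0865$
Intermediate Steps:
$f{\left(Z,d \right)} = -7 + Z$ ($f{\left(Z,d \right)} = Z - 7 = -7 + Z$)
$V{\left(m \right)} = \frac{-7 + m}{m}$
$\frac{173866 + 66637}{V{\left(-173 \right)} - 221354} = \frac{173866 + 66637}{\frac{-7 - 173}{-173} - 221354} = \frac{240503}{\left(- \frac{1}{173}\right) \left(-180\right) - 221354} = \frac{240503}{\frac{180}{173} - 221354} = \frac{240503}{- \frac{38294062}{173}} = 240503 \left(- \frac{173}{38294062}\right) = - \frac{41607019}{38294062}$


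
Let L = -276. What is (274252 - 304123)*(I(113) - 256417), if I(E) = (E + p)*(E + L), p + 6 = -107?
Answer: 7659432207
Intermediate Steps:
p = -113 (p = -6 - 107 = -113)
I(E) = (-276 + E)*(-113 + E) (I(E) = (E - 113)*(E - 276) = (-113 + E)*(-276 + E) = (-276 + E)*(-113 + E))
(274252 - 304123)*(I(113) - 256417) = (274252 - 304123)*((31188 + 113² - 389*113) - 256417) = -29871*((31188 + 12769 - 43957) - 256417) = -29871*(0 - 256417) = -29871*(-256417) = 7659432207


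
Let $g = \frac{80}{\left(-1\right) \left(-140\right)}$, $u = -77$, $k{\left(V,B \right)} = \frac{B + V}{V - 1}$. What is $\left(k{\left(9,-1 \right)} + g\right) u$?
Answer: $-121$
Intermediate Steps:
$k{\left(V,B \right)} = \frac{B + V}{-1 + V}$
$g = \frac{4}{7}$ ($g = \frac{80}{140} = 80 \cdot \frac{1}{140} = \frac{4}{7} \approx 0.57143$)
$\left(k{\left(9,-1 \right)} + g\right) u = \left(\frac{-1 + 9}{-1 + 9} + \frac{4}{7}\right) \left(-77\right) = \left(\frac{1}{8} \cdot 8 + \frac{4}{7}\right) \left(-77\right) = \left(1 + \frac{4}{7}\right) \left(-77\right) = \frac{11}{7} \left(-77\right) = -121$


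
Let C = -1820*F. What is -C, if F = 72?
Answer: 131040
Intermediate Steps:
C = -131040 (C = -1820*72 = -131040)
-C = -1*(-131040) = 131040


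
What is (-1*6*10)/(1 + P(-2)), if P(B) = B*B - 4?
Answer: -60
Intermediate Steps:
P(B) = -4 + B**2 (P(B) = B**2 - 4 = -4 + B**2)
(-1*6*10)/(1 + P(-2)) = (-1*6*10)/(1 + (-4 + (-2)**2)) = (-6*10)/(1 + (-4 + 4)) = -60/(1 + 0) = -60/1 = -60*1 = -60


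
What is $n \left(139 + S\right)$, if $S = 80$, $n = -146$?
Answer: $-31974$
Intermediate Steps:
$n \left(139 + S\right) = - 146 \left(139 + 80\right) = \left(-146\right) 219 = -31974$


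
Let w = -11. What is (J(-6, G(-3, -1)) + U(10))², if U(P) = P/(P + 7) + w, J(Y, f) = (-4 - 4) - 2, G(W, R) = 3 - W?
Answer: 120409/289 ≈ 416.64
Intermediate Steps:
J(Y, f) = -10 (J(Y, f) = -8 - 2 = -10)
U(P) = -11 + P/(7 + P) (U(P) = P/(P + 7) - 11 = P/(7 + P) - 11 = -11 + P/(7 + P))
(J(-6, G(-3, -1)) + U(10))² = (-10 + (-77 - 10*10)/(7 + 10))² = (-10 + (-77 - 100)/17)² = (-10 + (1/17)*(-177))² = (-10 - 177/17)² = (-347/17)² = 120409/289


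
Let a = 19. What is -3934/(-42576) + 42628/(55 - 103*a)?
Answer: -150620605/6748296 ≈ -22.320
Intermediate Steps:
-3934/(-42576) + 42628/(55 - 103*a) = -3934/(-42576) + 42628/(55 - 103*19) = -3934*(-1/42576) + 42628/(55 - 1957) = 1967/21288 + 42628/(-1902) = 1967/21288 + 42628*(-1/1902) = 1967/21288 - 21314/951 = -150620605/6748296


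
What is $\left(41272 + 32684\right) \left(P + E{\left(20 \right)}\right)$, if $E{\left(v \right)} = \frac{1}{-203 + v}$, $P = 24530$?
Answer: $\frac{110662556828}{61} \approx 1.8141 \cdot 10^{9}$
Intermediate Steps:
$\left(41272 + 32684\right) \left(P + E{\left(20 \right)}\right) = \left(41272 + 32684\right) \left(24530 + \frac{1}{-203 + 20}\right) = 73956 \left(24530 + \frac{1}{-183}\right) = 73956 \left(24530 - \frac{1}{183}\right) = 73956 \cdot \frac{4488989}{183} = \frac{110662556828}{61}$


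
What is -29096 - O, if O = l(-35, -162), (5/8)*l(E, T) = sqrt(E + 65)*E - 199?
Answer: -143888/5 + 56*sqrt(30) ≈ -28471.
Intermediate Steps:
l(E, T) = -1592/5 + 8*E*sqrt(65 + E)/5 (l(E, T) = 8*(sqrt(E + 65)*E - 199)/5 = 8*(sqrt(65 + E)*E - 199)/5 = 8*(E*sqrt(65 + E) - 199)/5 = 8*(-199 + E*sqrt(65 + E))/5 = -1592/5 + 8*E*sqrt(65 + E)/5)
O = -1592/5 - 56*sqrt(30) (O = -1592/5 + (8/5)*(-35)*sqrt(65 - 35) = -1592/5 + (8/5)*(-35)*sqrt(30) = -1592/5 - 56*sqrt(30) ≈ -625.13)
-29096 - O = -29096 - (-1592/5 - 56*sqrt(30)) = -29096 + (1592/5 + 56*sqrt(30)) = -143888/5 + 56*sqrt(30)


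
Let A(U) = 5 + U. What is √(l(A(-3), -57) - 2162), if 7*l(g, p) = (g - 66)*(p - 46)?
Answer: I*√59794/7 ≈ 34.933*I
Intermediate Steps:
l(g, p) = (-66 + g)*(-46 + p)/7 (l(g, p) = ((g - 66)*(p - 46))/7 = ((-66 + g)*(-46 + p))/7 = (-66 + g)*(-46 + p)/7)
√(l(A(-3), -57) - 2162) = √((3036/7 - 66/7*(-57) - 46*(5 - 3)/7 + (⅐)*(5 - 3)*(-57)) - 2162) = √((3036/7 + 3762/7 - 46/7*2 + (⅐)*2*(-57)) - 2162) = √((3036/7 + 3762/7 - 92/7 - 114/7) - 2162) = √(6592/7 - 2162) = √(-8542/7) = I*√59794/7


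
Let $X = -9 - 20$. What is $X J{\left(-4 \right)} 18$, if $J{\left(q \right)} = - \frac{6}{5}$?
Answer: $\frac{3132}{5} \approx 626.4$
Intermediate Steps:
$J{\left(q \right)} = - \frac{6}{5}$ ($J{\left(q \right)} = \left(-6\right) \frac{1}{5} = - \frac{6}{5}$)
$X = -29$
$X J{\left(-4 \right)} 18 = \left(-29\right) \left(- \frac{6}{5}\right) 18 = \frac{174}{5} \cdot 18 = \frac{3132}{5}$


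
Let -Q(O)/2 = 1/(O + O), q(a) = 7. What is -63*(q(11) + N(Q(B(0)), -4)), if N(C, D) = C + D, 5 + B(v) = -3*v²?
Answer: -1008/5 ≈ -201.60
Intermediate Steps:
B(v) = -5 - 3*v²
Q(O) = -1/O (Q(O) = -2/(O + O) = -2*1/(2*O) = -1/O)
-63*(q(11) + N(Q(B(0)), -4)) = -63*(7 + (-1/(-5 - 3*0²) - 4)) = -63*(7 + (-1/(-5 - 3*0) - 4)) = -63*(7 + (-1/(-5 + 0) - 4)) = -63*(7 + (-1/(-5) - 4)) = -63*(7 + (-1*(-⅕) - 4)) = -63*(7 + (⅕ - 4)) = -63*(7 - 19/5) = -63*16/5 = -1008/5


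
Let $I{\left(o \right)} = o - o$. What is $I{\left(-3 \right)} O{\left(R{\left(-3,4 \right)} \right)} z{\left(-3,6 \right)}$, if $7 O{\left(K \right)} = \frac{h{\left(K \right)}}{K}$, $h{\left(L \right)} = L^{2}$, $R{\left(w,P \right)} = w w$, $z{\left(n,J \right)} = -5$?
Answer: $0$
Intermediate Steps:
$I{\left(o \right)} = 0$
$R{\left(w,P \right)} = w^{2}$
$O{\left(K \right)} = \frac{K}{7}$ ($O{\left(K \right)} = \frac{K^{2} \frac{1}{K}}{7} = \frac{K}{7}$)
$I{\left(-3 \right)} O{\left(R{\left(-3,4 \right)} \right)} z{\left(-3,6 \right)} = 0 \frac{\left(-3\right)^{2}}{7} \left(-5\right) = 0 \cdot \frac{1}{7} \cdot 9 \left(-5\right) = 0 \cdot \frac{9}{7} \left(-5\right) = 0 \left(-5\right) = 0$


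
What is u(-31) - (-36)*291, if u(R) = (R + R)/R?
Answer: 10478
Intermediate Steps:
u(R) = 2 (u(R) = (2*R)/R = 2)
u(-31) - (-36)*291 = 2 - (-36)*291 = 2 - 1*(-10476) = 2 + 10476 = 10478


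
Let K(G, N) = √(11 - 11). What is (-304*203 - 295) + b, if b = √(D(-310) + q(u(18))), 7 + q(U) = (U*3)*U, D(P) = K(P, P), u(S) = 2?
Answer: -62007 + √5 ≈ -62005.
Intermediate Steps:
K(G, N) = 0 (K(G, N) = √0 = 0)
D(P) = 0
q(U) = -7 + 3*U² (q(U) = -7 + (U*3)*U = -7 + (3*U)*U = -7 + 3*U²)
b = √5 (b = √(0 + (-7 + 3*2²)) = √(0 + (-7 + 3*4)) = √(0 + (-7 + 12)) = √(0 + 5) = √5 ≈ 2.2361)
(-304*203 - 295) + b = (-304*203 - 295) + √5 = (-61712 - 295) + √5 = -62007 + √5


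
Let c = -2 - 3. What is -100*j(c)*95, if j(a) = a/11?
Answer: 47500/11 ≈ 4318.2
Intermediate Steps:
c = -5
j(a) = a/11 (j(a) = a*(1/11) = a/11)
-100*j(c)*95 = -100*(-5)/11*95 = -100*(-5/11)*95 = (500/11)*95 = 47500/11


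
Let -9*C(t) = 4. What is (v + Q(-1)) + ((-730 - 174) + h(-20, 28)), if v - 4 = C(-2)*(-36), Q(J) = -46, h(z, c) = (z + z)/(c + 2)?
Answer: -2794/3 ≈ -931.33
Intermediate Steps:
h(z, c) = 2*z/(2 + c) (h(z, c) = (2*z)/(2 + c) = 2*z/(2 + c))
C(t) = -4/9 (C(t) = -⅑*4 = -4/9)
v = 20 (v = 4 - 4/9*(-36) = 4 + 16 = 20)
(v + Q(-1)) + ((-730 - 174) + h(-20, 28)) = (20 - 46) + ((-730 - 174) + 2*(-20)/(2 + 28)) = -26 + (-904 + 2*(-20)/30) = -26 + (-904 + 2*(-20)*(1/30)) = -26 + (-904 - 4/3) = -26 - 2716/3 = -2794/3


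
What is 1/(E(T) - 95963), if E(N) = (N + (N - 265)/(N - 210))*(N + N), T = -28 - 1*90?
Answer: -82/5608027 ≈ -1.4622e-5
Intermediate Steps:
T = -118 (T = -28 - 90 = -118)
E(N) = 2*N*(N + (-265 + N)/(-210 + N)) (E(N) = (N + (-265 + N)/(-210 + N))*(2*N) = 2*N*(N + (-265 + N)/(-210 + N)))
1/(E(T) - 95963) = 1/(2*(-118)*(-265 + (-118)**2 - 209*(-118))/(-210 - 118) - 95963) = 1/(2*(-118)*(-265 + 13924 + 24662)/(-328) - 95963) = 1/(2*(-118)*(-1/328)*38321 - 95963) = 1/(2260939/82 - 95963) = 1/(-5608027/82) = -82/5608027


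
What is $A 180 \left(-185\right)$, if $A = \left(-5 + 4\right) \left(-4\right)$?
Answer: $-133200$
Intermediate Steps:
$A = 4$ ($A = \left(-1\right) \left(-4\right) = 4$)
$A 180 \left(-185\right) = 4 \cdot 180 \left(-185\right) = 720 \left(-185\right) = -133200$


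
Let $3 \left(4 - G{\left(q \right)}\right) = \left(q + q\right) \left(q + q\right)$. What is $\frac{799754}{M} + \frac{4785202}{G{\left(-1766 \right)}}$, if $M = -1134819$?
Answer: $- \frac{13133977596181}{7078440321414} \approx -1.8555$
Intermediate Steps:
$G{\left(q \right)} = 4 - \frac{4 q^{2}}{3}$ ($G{\left(q \right)} = 4 - \frac{\left(q + q\right) \left(q + q\right)}{3} = 4 - \frac{2 q 2 q}{3} = 4 - \frac{4 q^{2}}{3}$)
$\frac{799754}{M} + \frac{4785202}{G{\left(-1766 \right)}} = \frac{799754}{-1134819} + \frac{4785202}{4 - \frac{4 \left(-1766\right)^{2}}{3}} = 799754 \left(- \frac{1}{1134819}\right) + \frac{4785202}{4 - \frac{12475024}{3}} = - \frac{799754}{1134819} + \frac{4785202}{4 - \frac{12475024}{3}} = - \frac{799754}{1134819} + \frac{4785202}{- \frac{12475012}{3}} = - \frac{799754}{1134819} + 4785202 \left(- \frac{3}{12475012}\right) = - \frac{799754}{1134819} - \frac{7177803}{6237506} = - \frac{13133977596181}{7078440321414}$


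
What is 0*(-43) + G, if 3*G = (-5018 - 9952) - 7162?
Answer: -22132/3 ≈ -7377.3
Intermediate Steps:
G = -22132/3 (G = ((-5018 - 9952) - 7162)/3 = (-14970 - 7162)/3 = (⅓)*(-22132) = -22132/3 ≈ -7377.3)
0*(-43) + G = 0*(-43) - 22132/3 = 0 - 22132/3 = -22132/3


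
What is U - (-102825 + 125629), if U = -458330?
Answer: -481134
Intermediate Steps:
U - (-102825 + 125629) = -458330 - (-102825 + 125629) = -458330 - 1*22804 = -458330 - 22804 = -481134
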